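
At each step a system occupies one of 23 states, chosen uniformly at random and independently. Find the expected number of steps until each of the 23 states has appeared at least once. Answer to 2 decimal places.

85.89

After k distinct states have appeared, the next step gives a new one with probability (23-k)/23, so the expected wait for the (k+1)-th is 23/(23-k).
E[T] = 23/23 + 23/22 + 23/21 + ... + 23/2 + 23/1 = 23·H_{23}.
H_{23} = 3.734, so E[T] = 85.889.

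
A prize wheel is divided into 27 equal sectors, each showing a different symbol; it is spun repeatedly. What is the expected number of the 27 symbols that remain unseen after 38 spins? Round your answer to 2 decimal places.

For each symbol, P(unseen after 38) = (26/27)^38 = 0.238.
By linearity of expectation, E[unseen] = 27·(26/27)^38 = 6.435.

6.43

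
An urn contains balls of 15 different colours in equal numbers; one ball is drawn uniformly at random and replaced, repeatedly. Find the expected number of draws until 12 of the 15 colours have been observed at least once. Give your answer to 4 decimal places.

Going from k to k+1 distinct takes a geometric number of draws with mean 15/(15-k).
Sum over k = 0,...,11: E = 15/15 + 15/14 + 15/13 + ... + 15/5 + 15/4 = 22.27343.

22.2734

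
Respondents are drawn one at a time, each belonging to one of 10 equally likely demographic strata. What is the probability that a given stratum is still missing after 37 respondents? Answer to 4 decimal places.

On each respondent the fixed stratum fails to appear with probability 9/10.
P(still missing after 37) = (9/10)^37 = 0.02028.

0.0203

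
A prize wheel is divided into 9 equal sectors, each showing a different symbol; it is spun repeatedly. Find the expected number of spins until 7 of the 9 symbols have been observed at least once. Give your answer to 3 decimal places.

11.961

With k distinct symbols already seen, the next new one arrives after an expected 9/(9-k) spins.
Sum over k = 0,...,6: E = 9/9 + 9/8 + 9/7 + ... + 9/4 + 9/3 = 11.9607.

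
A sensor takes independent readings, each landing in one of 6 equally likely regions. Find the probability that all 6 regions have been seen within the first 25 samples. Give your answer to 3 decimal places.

0.938

By inclusion–exclusion over which regions are missing,
P(all seen) = Σ_{j=0}^{6} (-1)^j C(6,j)((6-j)/6)^25
= 1.0000 - 0.0629 + 0.0006 - 0.0000 + 0.0000 - 0.0000 + 0.0000
= 0.9377.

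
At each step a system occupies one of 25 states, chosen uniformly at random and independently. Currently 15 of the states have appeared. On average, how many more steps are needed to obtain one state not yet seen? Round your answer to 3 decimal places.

The number of steps until the next new state is geometric with success probability 10/25, so its mean is 25/10.
E = 25/10 = 2.5000.

2.500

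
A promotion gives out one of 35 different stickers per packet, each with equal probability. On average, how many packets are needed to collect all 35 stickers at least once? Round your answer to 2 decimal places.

145.14

Split into phases: going from k distinct to k+1 distinct takes on average 35/(35-k) packets.
E[T] = 35/35 + 35/34 + 35/33 + ... + 35/2 + 35/1 = 35·H_{35}.
H_{35} = 4.147, so E[T] = 145.137.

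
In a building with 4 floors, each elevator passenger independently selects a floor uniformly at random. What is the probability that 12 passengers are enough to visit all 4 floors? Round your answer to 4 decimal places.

0.8748

By inclusion–exclusion over which floors are missing,
P(all seen) = Σ_{j=0}^{4} (-1)^j C(4,j)((4-j)/4)^12
= 1.00000 - 0.12671 + 0.00146 - 0.00000 + 0.00000
= 0.87476.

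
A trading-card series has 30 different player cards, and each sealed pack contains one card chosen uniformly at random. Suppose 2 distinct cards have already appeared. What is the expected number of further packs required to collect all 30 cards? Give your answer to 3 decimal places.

117.815

From k distinct to k+1 distinct takes on average 30/(30-k) packs.
Sum over k = 2,...,29: E = 30/28 + 30/27 + 30/26 + ... + 30/2 + 30/1 = 117.8151.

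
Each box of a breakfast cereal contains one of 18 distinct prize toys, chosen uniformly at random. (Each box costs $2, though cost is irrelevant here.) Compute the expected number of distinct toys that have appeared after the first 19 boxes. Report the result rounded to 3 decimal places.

For each toy, P(seen in 19 boxes) = 1 - (17/18)^19 = 0.6624.
By linearity of expectation, E[distinct seen] = 18·(1 - (17/18)^19) = 11.9239.

11.924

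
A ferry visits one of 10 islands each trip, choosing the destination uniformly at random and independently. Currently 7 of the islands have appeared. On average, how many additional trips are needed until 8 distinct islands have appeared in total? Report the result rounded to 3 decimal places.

The wait to go from k to k+1 distinct islands is geometric with mean 10/(10-k).
Only the k = 7 term is needed: E = 10/3 = 3.3333.

3.333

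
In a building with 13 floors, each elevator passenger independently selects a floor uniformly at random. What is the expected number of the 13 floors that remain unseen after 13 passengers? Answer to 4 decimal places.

4.5924

For each floor, P(unseen after 13) = (12/13)^13 = 0.35326.
By linearity of expectation, E[unseen] = 13·(12/13)^13 = 4.59236.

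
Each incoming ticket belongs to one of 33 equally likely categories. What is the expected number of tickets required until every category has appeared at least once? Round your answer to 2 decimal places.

134.93

After k distinct categories have appeared, the next ticket gives a new one with probability (33-k)/33, so the expected wait for the (k+1)-th is 33/(33-k).
E[T] = 33/33 + 33/32 + 33/31 + ... + 33/2 + 33/1 = 33·H_{33}.
H_{33} = 4.089, so E[T] = 134.930.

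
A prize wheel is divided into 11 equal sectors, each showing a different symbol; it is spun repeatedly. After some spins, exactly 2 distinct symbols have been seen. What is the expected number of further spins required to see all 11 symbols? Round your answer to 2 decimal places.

The wait to go from k to k+1 distinct symbols is geometric with mean 11/(11-k).
Sum over k = 2,...,10: E = 11/9 + 11/8 + 11/7 + ... + 11/2 + 11/1 = 31.119.

31.12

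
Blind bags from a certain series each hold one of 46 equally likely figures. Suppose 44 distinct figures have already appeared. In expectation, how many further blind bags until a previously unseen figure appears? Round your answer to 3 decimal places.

The number of blind bags until the next new figure is geometric with success probability 2/46, so its mean is 46/2.
E = 46/2 = 23.0000.

23.000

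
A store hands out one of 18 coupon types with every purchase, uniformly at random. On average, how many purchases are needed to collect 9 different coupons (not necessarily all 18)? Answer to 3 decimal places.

11.991

With k distinct coupons already seen, the next new one arrives after an expected 18/(18-k) purchases.
Sum over k = 0,...,8: E = 18/18 + 18/17 + 18/16 + ... + 18/11 + 18/10 = 11.9905.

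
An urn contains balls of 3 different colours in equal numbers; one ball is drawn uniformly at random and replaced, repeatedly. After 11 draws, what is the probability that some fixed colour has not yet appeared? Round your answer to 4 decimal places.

0.0116

On each draw the fixed colour fails to appear with probability 2/3.
P(still missing after 11) = (2/3)^11 = 0.01156.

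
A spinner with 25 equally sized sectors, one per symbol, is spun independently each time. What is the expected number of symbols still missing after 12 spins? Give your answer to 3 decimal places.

For each symbol, P(unseen after 12) = (24/25)^12 = 0.6127.
By linearity of expectation, E[unseen] = 25·(24/25)^12 = 15.3177.

15.318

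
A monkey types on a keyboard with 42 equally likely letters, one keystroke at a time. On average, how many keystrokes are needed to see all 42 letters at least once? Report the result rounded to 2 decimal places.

181.72

The wait to go from k to k+1 distinct letters is geometric with mean 42/(42-k).
E[T] = 42/42 + 42/41 + 42/40 + ... + 42/2 + 42/1 = 42·H_{42}.
H_{42} = 4.327, so E[T] = 181.723.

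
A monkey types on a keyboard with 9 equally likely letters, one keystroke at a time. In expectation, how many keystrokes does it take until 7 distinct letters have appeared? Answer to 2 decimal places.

Going from k to k+1 distinct takes a geometric number of keystrokes with mean 9/(9-k).
Sum over k = 0,...,6: E = 9/9 + 9/8 + 9/7 + ... + 9/4 + 9/3 = 11.961.

11.96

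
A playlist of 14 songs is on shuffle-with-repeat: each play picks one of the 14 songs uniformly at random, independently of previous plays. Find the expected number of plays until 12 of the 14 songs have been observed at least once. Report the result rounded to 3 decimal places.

24.522

Going from k to k+1 distinct takes a geometric number of plays with mean 14/(14-k).
Sum over k = 0,...,11: E = 14/14 + 14/13 + 14/12 + ... + 14/4 + 14/3 = 24.5219.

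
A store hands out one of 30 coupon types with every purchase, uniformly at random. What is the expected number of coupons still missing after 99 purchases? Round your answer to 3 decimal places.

For each coupon, P(unseen after 99) = (29/30)^99 = 0.0349.
By linearity of expectation, E[unseen] = 30·(29/30)^99 = 1.0460.

1.046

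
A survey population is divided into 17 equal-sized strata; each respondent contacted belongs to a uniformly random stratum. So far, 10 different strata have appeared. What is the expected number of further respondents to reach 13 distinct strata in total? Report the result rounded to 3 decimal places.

With k distinct strata already seen, the next new one takes an expected 17/(17-k) respondents.
Sum over k = 10,...,12: E = 17/7 + 17/6 + 17/5 = 8.6619.

8.662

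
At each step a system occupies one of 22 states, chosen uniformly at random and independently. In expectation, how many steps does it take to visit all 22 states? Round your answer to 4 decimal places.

81.1979

After k distinct states have appeared, the next step gives a new one with probability (22-k)/22, so the expected wait for the (k+1)-th is 22/(22-k).
E[T] = 22/22 + 22/21 + 22/20 + ... + 22/2 + 22/1 = 22·H_{22}.
H_{22} = 3.69081, so E[T] = 81.19789.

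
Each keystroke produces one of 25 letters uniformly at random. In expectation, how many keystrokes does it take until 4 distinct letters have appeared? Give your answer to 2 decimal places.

Going from k to k+1 distinct takes a geometric number of keystrokes with mean 25/(25-k).
Sum over k = 0,...,3: E = 25/25 + 25/24 + 25/23 + 25/22 = 4.265.

4.26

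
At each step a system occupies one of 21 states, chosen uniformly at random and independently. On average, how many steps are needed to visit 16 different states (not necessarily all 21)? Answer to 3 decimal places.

With k distinct states already seen, the next new one arrives after an expected 21/(21-k) steps.
Sum over k = 0,...,15: E = 21/21 + 21/20 + 21/19 + ... + 21/7 + 21/6 = 28.6025.

28.603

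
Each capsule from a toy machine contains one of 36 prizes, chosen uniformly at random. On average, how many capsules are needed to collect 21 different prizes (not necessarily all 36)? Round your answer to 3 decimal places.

30.828

With k distinct prizes already seen, the next new one arrives after an expected 36/(36-k) capsules.
Sum over k = 0,...,20: E = 36/36 + 36/35 + 36/34 + ... + 36/17 + 36/16 = 30.8279.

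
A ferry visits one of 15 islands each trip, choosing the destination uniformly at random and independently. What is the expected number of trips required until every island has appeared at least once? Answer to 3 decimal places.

49.773

The wait to go from k to k+1 distinct islands is geometric with mean 15/(15-k).
E[T] = 15/15 + 15/14 + 15/13 + ... + 15/2 + 15/1 = 15·H_{15}.
H_{15} = 3.3182, so E[T] = 49.7734.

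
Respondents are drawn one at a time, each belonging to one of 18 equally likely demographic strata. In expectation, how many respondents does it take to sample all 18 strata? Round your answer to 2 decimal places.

The wait to go from k to k+1 distinct strata is geometric with mean 18/(18-k).
E[T] = 18/18 + 18/17 + 18/16 + ... + 18/2 + 18/1 = 18·H_{18}.
H_{18} = 3.495, so E[T] = 62.912.

62.91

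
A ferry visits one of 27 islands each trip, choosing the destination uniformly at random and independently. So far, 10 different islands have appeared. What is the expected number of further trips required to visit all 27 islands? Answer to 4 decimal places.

92.8679

The wait to go from k to k+1 distinct islands is geometric with mean 27/(27-k).
Sum over k = 10,...,26: E = 27/17 + 27/16 + 27/15 + ... + 27/2 + 27/1 = 92.86792.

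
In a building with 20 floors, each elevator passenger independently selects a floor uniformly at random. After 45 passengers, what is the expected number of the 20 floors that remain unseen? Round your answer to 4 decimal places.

1.9888

For each floor, P(unseen after 45) = (19/20)^45 = 0.09944.
By linearity of expectation, E[unseen] = 20·(19/20)^45 = 1.98881.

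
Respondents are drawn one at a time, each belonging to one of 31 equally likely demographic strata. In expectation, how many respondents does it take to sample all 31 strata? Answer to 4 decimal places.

124.8446

The wait to go from k to k+1 distinct strata is geometric with mean 31/(31-k).
E[T] = 31/31 + 31/30 + 31/29 + ... + 31/2 + 31/1 = 31·H_{31}.
H_{31} = 4.02725, so E[T] = 124.84460.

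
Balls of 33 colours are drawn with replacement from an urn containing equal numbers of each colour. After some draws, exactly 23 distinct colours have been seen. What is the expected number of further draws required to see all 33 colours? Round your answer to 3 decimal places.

From k distinct to k+1 distinct takes on average 33/(33-k) draws.
Sum over k = 23,...,32: E = 33/10 + 33/9 + 33/8 + ... + 33/2 + 33/1 = 96.6560.

96.656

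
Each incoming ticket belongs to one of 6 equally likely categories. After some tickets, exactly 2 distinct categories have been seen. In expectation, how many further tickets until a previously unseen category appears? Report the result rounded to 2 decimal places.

Each ticket yields a new category with probability (6-2)/6 = 4/6, so the wait is geometric with mean 6/4.
E = 6/4 = 1.500.

1.50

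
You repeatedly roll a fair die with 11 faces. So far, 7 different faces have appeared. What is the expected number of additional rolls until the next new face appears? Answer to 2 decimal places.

2.75

The number of rolls until the next new face is geometric with success probability 4/11, so its mean is 11/4.
E = 11/4 = 2.750.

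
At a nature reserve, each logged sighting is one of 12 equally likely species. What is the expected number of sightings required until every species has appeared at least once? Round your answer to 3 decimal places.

The wait to go from k to k+1 distinct species is geometric with mean 12/(12-k).
E[T] = 12/12 + 12/11 + 12/10 + ... + 12/2 + 12/1 = 12·H_{12}.
H_{12} = 3.1032, so E[T] = 37.2385.

37.239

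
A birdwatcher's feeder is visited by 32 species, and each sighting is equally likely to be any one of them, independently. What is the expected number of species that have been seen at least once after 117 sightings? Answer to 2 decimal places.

For each species, P(seen in 117 sightings) = 1 - (31/32)^117 = 0.976.
By linearity of expectation, E[distinct seen] = 32·(1 - (31/32)^117) = 31.220.

31.22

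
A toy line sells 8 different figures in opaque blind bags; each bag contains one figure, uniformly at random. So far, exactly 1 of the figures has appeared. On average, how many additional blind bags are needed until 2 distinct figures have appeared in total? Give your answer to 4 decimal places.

With k distinct figures already seen, the next new one takes an expected 8/(8-k) blind bags.
Only the k = 1 term is needed: E = 8/7 = 1.14286.

1.1429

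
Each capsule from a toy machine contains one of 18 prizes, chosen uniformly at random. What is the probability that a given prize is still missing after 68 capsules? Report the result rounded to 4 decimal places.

0.0205

Each capsule misses the fixed prize with probability (18-1)/18 = 17/18, independently.
P(still missing after 68) = (17/18)^68 = 0.02051.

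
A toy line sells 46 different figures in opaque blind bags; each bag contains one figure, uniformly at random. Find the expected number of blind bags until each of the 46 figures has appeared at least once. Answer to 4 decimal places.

After k distinct figures have appeared, the next blind bag gives a new one with probability (46-k)/46, so the expected wait for the (k+1)-th is 46/(46-k).
E[T] = 46/46 + 46/45 + 46/44 + ... + 46/2 + 46/1 = 46·H_{46}.
H_{46} = 4.41669, so E[T] = 203.16761.

203.1676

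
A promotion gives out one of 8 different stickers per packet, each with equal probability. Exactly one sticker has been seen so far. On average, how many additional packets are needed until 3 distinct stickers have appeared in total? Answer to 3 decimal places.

From k distinct to k+1 distinct takes on average 8/(8-k) packets.
Sum over k = 1,...,2: E = 8/7 + 8/6 = 2.4762.

2.476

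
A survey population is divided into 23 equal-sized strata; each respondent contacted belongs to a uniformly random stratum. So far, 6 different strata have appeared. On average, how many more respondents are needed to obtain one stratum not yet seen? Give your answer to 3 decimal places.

Each respondent yields a new stratum with probability (23-6)/23 = 17/23, so the wait is geometric with mean 23/17.
E = 23/17 = 1.3529.

1.353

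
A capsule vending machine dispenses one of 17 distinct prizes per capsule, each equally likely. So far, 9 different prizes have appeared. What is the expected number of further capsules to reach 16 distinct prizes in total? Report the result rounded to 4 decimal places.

29.2036

From k distinct to k+1 distinct takes on average 17/(17-k) capsules.
Sum over k = 9,...,15: E = 17/8 + 17/7 + 17/6 + ... + 17/3 + 17/2 = 29.20357.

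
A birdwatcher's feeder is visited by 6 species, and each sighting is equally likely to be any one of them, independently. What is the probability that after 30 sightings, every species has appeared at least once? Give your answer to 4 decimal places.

By inclusion–exclusion over which species are missing,
P(all seen) = Σ_{j=0}^{6} (-1)^j C(6,j)((6-j)/6)^30
= 1.00000 - 0.02528 + 0.00008 - 0.00000 + 0.00000 - 0.00000 + 0.00000
= 0.97480.

0.9748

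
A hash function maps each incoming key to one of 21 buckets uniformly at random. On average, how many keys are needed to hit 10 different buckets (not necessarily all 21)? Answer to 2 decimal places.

With k distinct buckets already seen, the next new one arrives after an expected 21/(21-k) keys.
Sum over k = 0,...,9: E = 21/21 + 21/20 + 21/19 + ... + 21/13 + 21/12 = 13.135.

13.14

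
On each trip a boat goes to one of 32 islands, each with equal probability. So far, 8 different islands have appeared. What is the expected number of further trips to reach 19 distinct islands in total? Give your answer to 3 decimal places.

With k distinct islands already seen, the next new one takes an expected 32/(32-k) trips.
Sum over k = 8,...,18: E = 32/24 + 32/23 + 32/22 + ... + 32/15 + 32/14 = 19.0664.

19.066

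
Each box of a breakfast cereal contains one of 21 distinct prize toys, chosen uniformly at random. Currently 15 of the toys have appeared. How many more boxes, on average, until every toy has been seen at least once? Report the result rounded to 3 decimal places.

With k distinct toys already seen, the next new one takes an expected 21/(21-k) boxes.
Sum over k = 15,...,20: E = 21/6 + 21/5 + 21/4 + 21/3 + 21/2 + 21/1 = 51.4500.

51.450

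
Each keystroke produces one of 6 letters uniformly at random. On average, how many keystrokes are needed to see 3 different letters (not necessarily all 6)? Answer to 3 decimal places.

3.700

With k distinct letters already seen, the next new one arrives after an expected 6/(6-k) keystrokes.
Sum over k = 0,...,2: E = 6/6 + 6/5 + 6/4 = 3.7000.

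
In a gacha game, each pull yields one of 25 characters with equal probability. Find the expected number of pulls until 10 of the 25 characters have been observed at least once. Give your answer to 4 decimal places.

12.4432

With k distinct characters already seen, the next new one arrives after an expected 25/(25-k) pulls.
Sum over k = 0,...,9: E = 25/25 + 25/24 + 25/23 + ... + 25/17 + 25/16 = 12.44323.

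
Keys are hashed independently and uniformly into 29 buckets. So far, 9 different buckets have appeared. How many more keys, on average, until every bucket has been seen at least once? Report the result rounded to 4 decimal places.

From k distinct to k+1 distinct takes on average 29/(29-k) keys.
Sum over k = 9,...,28: E = 29/20 + 29/19 + 29/18 + ... + 29/2 + 29/1 = 104.33445.

104.3345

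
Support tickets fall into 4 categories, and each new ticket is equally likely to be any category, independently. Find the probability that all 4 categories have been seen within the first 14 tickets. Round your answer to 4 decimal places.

By inclusion–exclusion over which categories are missing,
P(all seen) = Σ_{j=0}^{4} (-1)^j C(4,j)((4-j)/4)^14
= 1.00000 - 0.07127 + 0.00037 - 0.00000 + 0.00000
= 0.92909.

0.9291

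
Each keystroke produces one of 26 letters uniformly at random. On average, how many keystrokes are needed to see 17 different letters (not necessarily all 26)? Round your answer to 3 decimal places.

With k distinct letters already seen, the next new one arrives after an expected 26/(26-k) keystrokes.
Sum over k = 0,...,16: E = 26/26 + 26/25 + 26/24 + ... + 26/11 + 26/10 = 26.6617.

26.662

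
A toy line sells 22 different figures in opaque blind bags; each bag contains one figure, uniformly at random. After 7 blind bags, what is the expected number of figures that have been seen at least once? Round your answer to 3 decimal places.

For each figure, P(seen in 7 blind bags) = 1 - (21/22)^7 = 0.2779.
By linearity of expectation, E[distinct seen] = 22·(1 - (21/22)^7) = 6.1146.

6.115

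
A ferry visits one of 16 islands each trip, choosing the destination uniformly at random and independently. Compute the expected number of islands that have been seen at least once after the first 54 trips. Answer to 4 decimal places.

15.5096

For each island, P(seen in 54 trips) = 1 - (15/16)^54 = 0.96935.
By linearity of expectation, E[distinct seen] = 16·(1 - (15/16)^54) = 15.50958.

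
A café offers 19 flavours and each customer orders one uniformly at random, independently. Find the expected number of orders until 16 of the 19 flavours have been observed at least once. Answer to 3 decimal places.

With k distinct flavours already seen, the next new one arrives after an expected 19/(19-k) orders.
Sum over k = 0,...,15: E = 19/19 + 19/18 + 19/17 + ... + 19/5 + 19/4 = 32.5737.

32.574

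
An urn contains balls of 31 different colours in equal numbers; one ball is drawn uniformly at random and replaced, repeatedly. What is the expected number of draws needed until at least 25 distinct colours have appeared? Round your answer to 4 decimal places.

Going from k to k+1 distinct takes a geometric number of draws with mean 31/(31-k).
Sum over k = 0,...,24: E = 31/31 + 31/30 + 31/29 + ... + 31/8 + 31/7 = 48.89460.

48.8946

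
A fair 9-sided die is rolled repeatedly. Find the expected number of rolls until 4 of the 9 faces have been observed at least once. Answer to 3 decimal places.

4.911

With k distinct faces already seen, the next new one arrives after an expected 9/(9-k) rolls.
Sum over k = 0,...,3: E = 9/9 + 9/8 + 9/7 + 9/6 = 4.9107.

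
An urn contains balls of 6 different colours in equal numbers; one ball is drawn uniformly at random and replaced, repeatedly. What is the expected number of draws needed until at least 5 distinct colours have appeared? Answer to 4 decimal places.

8.7000

With k distinct colours already seen, the next new one arrives after an expected 6/(6-k) draws.
Sum over k = 0,...,4: E = 6/6 + 6/5 + 6/4 + 6/3 + 6/2 = 8.70000.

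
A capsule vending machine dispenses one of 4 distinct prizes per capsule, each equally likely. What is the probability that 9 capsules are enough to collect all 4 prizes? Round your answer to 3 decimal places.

By inclusion–exclusion over which prizes are missing,
P(all seen) = Σ_{j=0}^{4} (-1)^j C(4,j)((4-j)/4)^9
= 1.0000 - 0.3003 + 0.0117 - 0.0000 + 0.0000
= 0.7114.

0.711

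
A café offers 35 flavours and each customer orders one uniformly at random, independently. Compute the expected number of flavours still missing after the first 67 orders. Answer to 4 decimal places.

For each flavour, P(unseen after 67) = (34/35)^67 = 0.14339.
By linearity of expectation, E[unseen] = 35·(34/35)^67 = 5.01876.

5.0188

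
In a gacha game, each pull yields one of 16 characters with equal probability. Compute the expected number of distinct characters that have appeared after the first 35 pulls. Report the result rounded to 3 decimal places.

For each character, P(seen in 35 pulls) = 1 - (15/16)^35 = 0.8955.
By linearity of expectation, E[distinct seen] = 16·(1 - (15/16)^35) = 14.3285.

14.328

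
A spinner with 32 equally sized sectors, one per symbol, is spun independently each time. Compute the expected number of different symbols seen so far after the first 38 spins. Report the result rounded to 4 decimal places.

For each symbol, P(seen in 38 spins) = 1 - (31/32)^38 = 0.70074.
By linearity of expectation, E[distinct seen] = 32·(1 - (31/32)^38) = 22.42376.

22.4238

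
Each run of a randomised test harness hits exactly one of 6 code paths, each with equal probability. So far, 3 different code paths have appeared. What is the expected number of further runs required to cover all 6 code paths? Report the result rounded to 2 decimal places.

11.00

With k distinct code paths already seen, the next new one takes an expected 6/(6-k) runs.
Sum over k = 3,...,5: E = 6/3 + 6/2 + 6/1 = 11.000.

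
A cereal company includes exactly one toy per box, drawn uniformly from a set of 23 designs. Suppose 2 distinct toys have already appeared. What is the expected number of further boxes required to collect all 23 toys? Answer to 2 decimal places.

83.84

The wait to go from k to k+1 distinct toys is geometric with mean 23/(23-k).
Sum over k = 2,...,22: E = 23/21 + 23/20 + 23/19 + ... + 23/2 + 23/1 = 83.843.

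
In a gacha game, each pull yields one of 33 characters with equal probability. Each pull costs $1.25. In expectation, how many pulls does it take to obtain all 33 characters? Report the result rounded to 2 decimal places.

The wait to go from k to k+1 distinct characters is geometric with mean 33/(33-k).
E[T] = 33/33 + 33/32 + 33/31 + ... + 33/2 + 33/1 = 33·H_{33}.
H_{33} = 4.089, so E[T] = 134.930.

134.93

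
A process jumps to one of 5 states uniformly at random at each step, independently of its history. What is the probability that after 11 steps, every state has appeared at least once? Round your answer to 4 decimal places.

By inclusion–exclusion over which states are missing,
P(all seen) = Σ_{j=0}^{5} (-1)^j C(5,j)((5-j)/5)^11
= 1.00000 - 0.42950 + 0.03628 - 0.00042 + 0.00000 - 0.00000
= 0.60636.

0.6064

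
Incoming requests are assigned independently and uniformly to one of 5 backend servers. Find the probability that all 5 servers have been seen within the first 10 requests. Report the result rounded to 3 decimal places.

0.523

By inclusion–exclusion over which servers are missing,
P(all seen) = Σ_{j=0}^{5} (-1)^j C(5,j)((5-j)/5)^10
= 1.0000 - 0.5369 + 0.0605 - 0.0010 + 0.0000 - 0.0000
= 0.5225.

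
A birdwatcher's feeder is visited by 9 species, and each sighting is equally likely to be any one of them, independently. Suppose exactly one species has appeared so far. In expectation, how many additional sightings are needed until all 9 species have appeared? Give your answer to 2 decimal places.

24.46

From k distinct to k+1 distinct takes on average 9/(9-k) sightings.
Sum over k = 1,...,8: E = 9/8 + 9/7 + 9/6 + ... + 9/2 + 9/1 = 24.461.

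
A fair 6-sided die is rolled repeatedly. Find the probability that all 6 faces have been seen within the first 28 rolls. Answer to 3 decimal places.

0.964

Let A_i be the event that face i is missing after 28 rolls. By inclusion–exclusion on the A_i,
P(all seen) = Σ_{j=0}^{6} (-1)^j C(6,j)((6-j)/6)^28
= 1.0000 - 0.0364 + 0.0002 - 0.0000 + 0.0000 - 0.0000 + 0.0000
= 0.9638.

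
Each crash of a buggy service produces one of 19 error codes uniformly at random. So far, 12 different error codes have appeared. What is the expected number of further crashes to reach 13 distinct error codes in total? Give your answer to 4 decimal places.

2.7143

The wait to go from k to k+1 distinct error codes is geometric with mean 19/(19-k).
Only the k = 12 term is needed: E = 19/7 = 2.71429.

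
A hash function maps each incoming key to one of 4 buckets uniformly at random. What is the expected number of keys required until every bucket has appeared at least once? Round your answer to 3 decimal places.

8.333

The wait to go from k to k+1 distinct buckets is geometric with mean 4/(4-k).
E[T] = 4/4 + 4/3 + 4/2 + 4/1 = 4·H_{4}.
H_{4} = 2.0833, so E[T] = 8.3333.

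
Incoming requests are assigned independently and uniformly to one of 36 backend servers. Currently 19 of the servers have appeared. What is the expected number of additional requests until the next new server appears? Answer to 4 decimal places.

Each request yields a new server with probability (36-19)/36 = 17/36, so the wait is geometric with mean 36/17.
E = 36/17 = 2.11765.

2.1176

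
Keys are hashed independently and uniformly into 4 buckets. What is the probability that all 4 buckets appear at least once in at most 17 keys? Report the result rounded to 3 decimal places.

0.970

Let A_i be the event that bucket i is missing after 17 keys. By inclusion–exclusion on the A_i,
P(all seen) = Σ_{j=0}^{4} (-1)^j C(4,j)((4-j)/4)^17
= 1.0000 - 0.0301 + 0.0000 - 0.0000 + 0.0000
= 0.9700.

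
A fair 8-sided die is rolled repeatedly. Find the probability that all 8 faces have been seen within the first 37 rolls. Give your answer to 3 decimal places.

0.943

By inclusion–exclusion over which faces are missing,
P(all seen) = Σ_{j=0}^{8} (-1)^j C(8,j)((8-j)/8)^37
= 1.0000 - 0.0572 + 0.0007 - 0.0000 + 0.0000 - 0.0000 + 0.0000 - 0.0000 + 0.0000
= 0.9435.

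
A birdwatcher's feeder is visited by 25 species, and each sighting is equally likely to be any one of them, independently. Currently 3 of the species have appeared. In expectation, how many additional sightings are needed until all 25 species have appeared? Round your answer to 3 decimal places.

From k distinct to k+1 distinct takes on average 25/(25-k) sightings.
Sum over k = 3,...,24: E = 25/22 + 25/21 + 25/20 + ... + 25/2 + 25/1 = 92.2703.

92.270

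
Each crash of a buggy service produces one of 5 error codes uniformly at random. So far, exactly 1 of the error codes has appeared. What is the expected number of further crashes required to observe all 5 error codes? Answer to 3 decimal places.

With k distinct error codes already seen, the next new one takes an expected 5/(5-k) crashes.
Sum over k = 1,...,4: E = 5/4 + 5/3 + 5/2 + 5/1 = 10.4167.

10.417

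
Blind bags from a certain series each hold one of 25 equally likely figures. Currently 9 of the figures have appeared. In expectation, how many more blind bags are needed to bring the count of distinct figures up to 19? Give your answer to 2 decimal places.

With k distinct figures already seen, the next new one takes an expected 25/(25-k) blind bags.
Sum over k = 9,...,18: E = 25/16 + 25/15 + 25/14 + ... + 25/8 + 25/7 = 23.268.

23.27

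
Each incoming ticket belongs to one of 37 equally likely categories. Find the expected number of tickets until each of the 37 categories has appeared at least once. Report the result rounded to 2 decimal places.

The wait to go from k to k+1 distinct categories is geometric with mean 37/(37-k).
E[T] = 37/37 + 37/36 + 37/35 + ... + 37/2 + 37/1 = 37·H_{37}.
H_{37} = 4.202, so E[T] = 155.459.

155.46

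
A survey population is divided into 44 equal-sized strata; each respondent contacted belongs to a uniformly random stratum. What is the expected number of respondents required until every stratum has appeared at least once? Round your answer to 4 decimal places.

192.3999

Split into phases: going from k distinct to k+1 distinct takes on average 44/(44-k) respondents.
E[T] = 44/44 + 44/43 + 44/42 + ... + 44/2 + 44/1 = 44·H_{44}.
H_{44} = 4.37273, so E[T] = 192.39994.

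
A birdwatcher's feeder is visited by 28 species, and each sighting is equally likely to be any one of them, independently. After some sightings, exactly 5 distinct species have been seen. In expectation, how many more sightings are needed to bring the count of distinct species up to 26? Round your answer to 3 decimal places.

62.560

The wait to go from k to k+1 distinct species is geometric with mean 28/(28-k).
Sum over k = 5,...,25: E = 28/23 + 28/22 + 28/21 + ... + 28/4 + 28/3 = 62.5602.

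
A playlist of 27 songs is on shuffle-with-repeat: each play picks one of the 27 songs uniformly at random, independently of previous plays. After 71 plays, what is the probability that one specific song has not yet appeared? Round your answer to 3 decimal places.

On each play the fixed song fails to appear with probability 26/27.
P(still missing after 71) = (26/27)^71 = 0.0686.

0.069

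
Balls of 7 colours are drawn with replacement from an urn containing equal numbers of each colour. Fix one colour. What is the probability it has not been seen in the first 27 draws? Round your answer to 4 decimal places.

Each draw misses the fixed colour with probability (7-1)/7 = 6/7, independently.
P(still missing after 27) = (6/7)^27 = 0.01558.

0.0156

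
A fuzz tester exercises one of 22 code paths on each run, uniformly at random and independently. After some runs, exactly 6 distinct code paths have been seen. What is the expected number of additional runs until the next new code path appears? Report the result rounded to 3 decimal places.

1.375

Each run yields a new code path with probability (22-6)/22 = 16/22, so the wait is geometric with mean 22/16.
E = 22/16 = 1.3750.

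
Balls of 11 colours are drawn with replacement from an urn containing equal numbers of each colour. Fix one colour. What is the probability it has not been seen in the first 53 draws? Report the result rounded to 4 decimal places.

0.0064

Each draw misses the fixed colour with probability (11-1)/11 = 10/11, independently.
P(still missing after 53) = (10/11)^53 = 0.00640.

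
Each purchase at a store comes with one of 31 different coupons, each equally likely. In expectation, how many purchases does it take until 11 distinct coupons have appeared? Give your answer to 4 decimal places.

13.3147

Going from k to k+1 distinct takes a geometric number of purchases with mean 31/(31-k).
Sum over k = 0,...,10: E = 31/31 + 31/30 + 31/29 + ... + 31/22 + 31/21 = 13.31467.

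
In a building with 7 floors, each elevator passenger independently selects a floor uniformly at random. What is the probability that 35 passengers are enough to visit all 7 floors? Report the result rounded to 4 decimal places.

0.9684

By inclusion–exclusion over which floors are missing,
P(all seen) = Σ_{j=0}^{7} (-1)^j C(7,j)((7-j)/7)^35
= 1.00000 - 0.03177 + 0.00016 - 0.00000 + 0.00000 - 0.00000 + 0.00000 - 0.00000
= 0.96840.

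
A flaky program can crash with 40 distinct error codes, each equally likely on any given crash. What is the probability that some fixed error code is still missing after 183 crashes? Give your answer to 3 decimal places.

0.010

On each crash the fixed error code fails to appear with probability 39/40.
P(still missing after 183) = (39/40)^183 = 0.0097.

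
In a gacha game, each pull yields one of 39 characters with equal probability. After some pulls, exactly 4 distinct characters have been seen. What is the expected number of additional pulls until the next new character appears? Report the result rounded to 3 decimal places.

The number of pulls until the next new character is geometric with success probability 35/39, so its mean is 39/35.
E = 39/35 = 1.1143.

1.114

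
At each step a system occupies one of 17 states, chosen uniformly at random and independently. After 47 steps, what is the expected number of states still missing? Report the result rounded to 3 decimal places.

For each state, P(unseen after 47) = (16/17)^47 = 0.0579.
By linearity of expectation, E[unseen] = 17·(16/17)^47 = 0.9840.

0.984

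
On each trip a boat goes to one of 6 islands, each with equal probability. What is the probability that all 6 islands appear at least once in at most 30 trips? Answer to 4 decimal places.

By inclusion–exclusion over which islands are missing,
P(all seen) = Σ_{j=0}^{6} (-1)^j C(6,j)((6-j)/6)^30
= 1.00000 - 0.02528 + 0.00008 - 0.00000 + 0.00000 - 0.00000 + 0.00000
= 0.97480.

0.9748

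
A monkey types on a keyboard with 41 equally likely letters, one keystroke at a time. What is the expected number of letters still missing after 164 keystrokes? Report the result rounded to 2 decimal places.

For each letter, P(unseen after 164) = (40/41)^164 = 0.017.
By linearity of expectation, E[unseen] = 41·(40/41)^164 = 0.715.

0.71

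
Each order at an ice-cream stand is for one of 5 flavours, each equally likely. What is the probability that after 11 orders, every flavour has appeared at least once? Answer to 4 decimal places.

0.6064

Let A_i be the event that flavour i is missing after 11 orders. By inclusion–exclusion on the A_i,
P(all seen) = Σ_{j=0}^{5} (-1)^j C(5,j)((5-j)/5)^11
= 1.00000 - 0.42950 + 0.03628 - 0.00042 + 0.00000 - 0.00000
= 0.60636.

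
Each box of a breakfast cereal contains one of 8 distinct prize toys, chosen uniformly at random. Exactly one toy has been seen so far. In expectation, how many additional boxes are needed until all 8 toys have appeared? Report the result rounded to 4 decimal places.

With k distinct toys already seen, the next new one takes an expected 8/(8-k) boxes.
Sum over k = 1,...,7: E = 8/7 + 8/6 + 8/5 + ... + 8/2 + 8/1 = 20.74286.

20.7429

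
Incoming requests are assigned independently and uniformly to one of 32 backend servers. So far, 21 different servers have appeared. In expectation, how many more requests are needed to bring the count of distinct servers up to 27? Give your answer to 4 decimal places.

23.5694

With k distinct servers already seen, the next new one takes an expected 32/(32-k) requests.
Sum over k = 21,...,26: E = 32/11 + 32/10 + 32/9 + 32/8 + 32/7 + 32/6 = 23.56941.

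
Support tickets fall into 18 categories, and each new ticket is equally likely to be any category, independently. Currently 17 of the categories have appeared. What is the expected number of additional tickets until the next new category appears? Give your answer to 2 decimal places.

18.00

Each ticket yields a new category with probability (18-17)/18 = 1/18, so the wait is geometric with mean 18/1.
E = 18/1 = 18.000.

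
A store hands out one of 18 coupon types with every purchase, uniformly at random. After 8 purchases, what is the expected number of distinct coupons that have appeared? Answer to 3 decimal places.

6.606

For each coupon, P(seen in 8 purchases) = 1 - (17/18)^8 = 0.3670.
By linearity of expectation, E[distinct seen] = 18·(1 - (17/18)^8) = 6.6058.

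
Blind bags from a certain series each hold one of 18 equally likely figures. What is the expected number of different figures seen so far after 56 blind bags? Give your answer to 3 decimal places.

17.267

For each figure, P(seen in 56 blind bags) = 1 - (17/18)^56 = 0.9593.
By linearity of expectation, E[distinct seen] = 18·(1 - (17/18)^56) = 17.2669.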